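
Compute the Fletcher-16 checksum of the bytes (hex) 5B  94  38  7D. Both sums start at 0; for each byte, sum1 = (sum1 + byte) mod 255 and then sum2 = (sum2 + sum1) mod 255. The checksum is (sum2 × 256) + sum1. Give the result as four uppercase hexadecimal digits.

Running sums (mod 255):
  after byte 0 (5B): sum1=91, sum2=91
  after byte 1 (94): sum1=239, sum2=75
  after byte 2 (38): sum1=40, sum2=115
  after byte 3 (7D): sum1=165, sum2=25
Checksum = sum2·256 + sum1 = 25·256 + 165 = 6565 = 0x19A5.

19A5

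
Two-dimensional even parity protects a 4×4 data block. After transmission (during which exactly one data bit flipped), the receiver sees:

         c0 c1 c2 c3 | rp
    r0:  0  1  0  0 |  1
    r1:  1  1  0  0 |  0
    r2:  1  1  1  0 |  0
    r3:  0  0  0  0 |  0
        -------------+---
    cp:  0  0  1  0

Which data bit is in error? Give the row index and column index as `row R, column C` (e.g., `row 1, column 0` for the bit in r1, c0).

Recompute each row's even parity and compare to rp:
  r0: data parity 1, sent rp 1 → ok
  r1: data parity 0, sent rp 0 → ok
  r2: data parity 1, sent rp 0 → mismatch
  r3: data parity 0, sent rp 0 → ok
Recompute each column's even parity and compare to cp:
  c0: data parity 0, sent cp 0 → ok
  c1: data parity 1, sent cp 0 → mismatch
  c2: data parity 1, sent cp 1 → ok
  c3: data parity 0, sent cp 0 → ok
Exactly one row (r2) and one column (c1) fail → the flipped bit is at their intersection.

row 2, column 1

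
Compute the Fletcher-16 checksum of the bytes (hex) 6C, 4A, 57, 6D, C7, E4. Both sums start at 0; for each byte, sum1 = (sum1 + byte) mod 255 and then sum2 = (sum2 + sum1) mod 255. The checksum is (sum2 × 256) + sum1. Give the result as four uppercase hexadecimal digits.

1828

Running sums (mod 255):
  after byte 0 (6C): sum1=108, sum2=108
  after byte 1 (4A): sum1=182, sum2=35
  after byte 2 (57): sum1=14, sum2=49
  after byte 3 (6D): sum1=123, sum2=172
  after byte 4 (C7): sum1=67, sum2=239
  after byte 5 (E4): sum1=40, sum2=24
Checksum = sum2·256 + sum1 = 24·256 + 40 = 6184 = 0x1828.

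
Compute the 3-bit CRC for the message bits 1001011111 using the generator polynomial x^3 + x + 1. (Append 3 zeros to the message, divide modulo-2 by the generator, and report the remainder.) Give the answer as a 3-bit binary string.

101

Append 3 zeros: 1001011111000. Divide by 1011 (XOR where the leading bit is 1):
  pos 0: 1001 XOR 1011 = 0010
  pos 2: 1001 XOR 1011 = 0010
  pos 4: 1011 XOR 1011 = 0000
  pos 8: 1100 XOR 1011 = 0111
  pos 9: 1110 XOR 1011 = 0101
Remainder (last 3 bits) = 101. This is the CRC / FCS.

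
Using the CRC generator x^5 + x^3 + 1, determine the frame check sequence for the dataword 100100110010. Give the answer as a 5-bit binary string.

00101

Append 5 zeros: 10010011001000000. Divide by 101001 (XOR where the leading bit is 1):
  pos 0: 100100 XOR 101001 = 001101
  pos 2: 110111 XOR 101001 = 011110
  pos 3: 111100 XOR 101001 = 010101
  pos 4: 101010 XOR 101001 = 000011
  pos 8: 111000 XOR 101001 = 010001
  pos 9: 100010 XOR 101001 = 001011
  pos 11: 101100 XOR 101001 = 000101
Remainder (last 5 bits) = 00101. This is the CRC / FCS.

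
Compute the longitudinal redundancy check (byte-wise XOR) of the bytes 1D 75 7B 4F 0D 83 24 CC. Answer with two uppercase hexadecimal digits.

XOR the bytes together:
  start with 0x1D
  0x1D ⊕ 0x75 = 0x68
  0x68 ⊕ 0x7B = 0x13
  0x13 ⊕ 0x4F = 0x5C
  0x5C ⊕ 0x0D = 0x51
  0x51 ⊕ 0x83 = 0xD2
  0xD2 ⊕ 0x24 = 0xF6
  0xF6 ⊕ 0xCC = 0x3A

3A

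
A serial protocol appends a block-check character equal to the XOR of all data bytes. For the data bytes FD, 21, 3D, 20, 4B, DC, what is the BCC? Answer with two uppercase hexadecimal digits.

56

XOR the bytes together:
  start with 0xFD
  0xFD ⊕ 0x21 = 0xDC
  0xDC ⊕ 0x3D = 0xE1
  0xE1 ⊕ 0x20 = 0xC1
  0xC1 ⊕ 0x4B = 0x8A
  0x8A ⊕ 0xDC = 0x56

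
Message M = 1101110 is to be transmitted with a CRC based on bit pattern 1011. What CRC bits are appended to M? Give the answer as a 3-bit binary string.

010

Append 3 zeros: 1101110000. Divide by 1011 (XOR where the leading bit is 1):
  pos 0: 1101 XOR 1011 = 0110
  pos 1: 1101 XOR 1011 = 0110
  pos 2: 1101 XOR 1011 = 0110
  pos 3: 1100 XOR 1011 = 0111
  pos 4: 1110 XOR 1011 = 0101
  pos 5: 1010 XOR 1011 = 0001
Remainder (last 3 bits) = 010. This is the CRC / FCS.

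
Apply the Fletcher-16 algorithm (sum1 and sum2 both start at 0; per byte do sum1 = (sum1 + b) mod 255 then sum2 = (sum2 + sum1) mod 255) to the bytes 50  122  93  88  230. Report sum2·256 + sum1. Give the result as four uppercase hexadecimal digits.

Running sums (mod 255):
  after byte 0 (50): sum1=50, sum2=50
  after byte 1 (122): sum1=172, sum2=222
  after byte 2 (93): sum1=10, sum2=232
  after byte 3 (88): sum1=98, sum2=75
  after byte 4 (230): sum1=73, sum2=148
Checksum = sum2·256 + sum1 = 148·256 + 73 = 37961 = 0x9449.

9449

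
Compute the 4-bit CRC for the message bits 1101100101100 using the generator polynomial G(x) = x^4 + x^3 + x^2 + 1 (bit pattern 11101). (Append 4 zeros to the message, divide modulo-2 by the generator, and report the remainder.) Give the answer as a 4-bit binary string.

Append 4 zeros: 11011001011000000. Divide by 11101 (XOR where the leading bit is 1):
  pos 0: 11011 XOR 11101 = 00110
  pos 2: 11000 XOR 11101 = 00101
  pos 4: 10110 XOR 11101 = 01011
  pos 5: 10111 XOR 11101 = 01010
  pos 6: 10101 XOR 11101 = 01000
  pos 7: 10000 XOR 11101 = 01101
  pos 8: 11010 XOR 11101 = 00111
  pos 10: 11100 XOR 11101 = 00001
Remainder (last 4 bits) = 0100. This is the CRC / FCS.

0100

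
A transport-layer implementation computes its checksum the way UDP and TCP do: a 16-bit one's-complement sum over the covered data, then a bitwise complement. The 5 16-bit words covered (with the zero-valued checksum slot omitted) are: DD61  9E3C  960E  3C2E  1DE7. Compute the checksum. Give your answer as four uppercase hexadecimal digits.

One's-complement addition (fold any carry out of bit 15 back into bit 0):
  0xDD61 + 0x9E3C = 0x17B9D → wrap carry → 0x7B9E
  0x7B9E + 0x960E = 0x111AC → wrap carry → 0x11AD
  0x11AD + 0x3C2E = 0x04DDB
  0x4DDB + 0x1DE7 = 0x06BC2
One's-complement sum = 0x6BC2.
Checksum = ~0x6BC2 & 0xFFFF = 0x943D.

943D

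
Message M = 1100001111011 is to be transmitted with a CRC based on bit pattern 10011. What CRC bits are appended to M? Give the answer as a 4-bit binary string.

Append 4 zeros: 11000011110110000. Divide by 10011 (XOR where the leading bit is 1):
  pos 0: 11000 XOR 10011 = 01011
  pos 1: 10110 XOR 10011 = 00101
  pos 3: 10111 XOR 10011 = 00100
  pos 5: 10011 XOR 10011 = 00000
  pos 11: 11000 XOR 10011 = 01011
  pos 12: 10110 XOR 10011 = 00101
Remainder (last 4 bits) = 0101. This is the CRC / FCS.

0101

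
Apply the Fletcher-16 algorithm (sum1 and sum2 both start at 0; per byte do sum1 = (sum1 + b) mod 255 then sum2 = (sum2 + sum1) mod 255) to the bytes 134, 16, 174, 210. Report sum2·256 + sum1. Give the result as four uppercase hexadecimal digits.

7A18

Running sums (mod 255):
  after byte 0 (134): sum1=134, sum2=134
  after byte 1 (16): sum1=150, sum2=29
  after byte 2 (174): sum1=69, sum2=98
  after byte 3 (210): sum1=24, sum2=122
Checksum = sum2·256 + sum1 = 122·256 + 24 = 31256 = 0x7A18.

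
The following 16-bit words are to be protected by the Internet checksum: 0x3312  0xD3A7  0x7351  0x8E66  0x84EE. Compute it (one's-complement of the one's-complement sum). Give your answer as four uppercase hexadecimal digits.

One's-complement addition (fold any carry out of bit 15 back into bit 0):
  0x3312 + 0xD3A7 = 0x106B9 → wrap carry → 0x06BA
  0x06BA + 0x7351 = 0x07A0B
  0x7A0B + 0x8E66 = 0x10871 → wrap carry → 0x0872
  0x0872 + 0x84EE = 0x08D60
One's-complement sum = 0x8D60.
Checksum = ~0x8D60 & 0xFFFF = 0x729F.

729F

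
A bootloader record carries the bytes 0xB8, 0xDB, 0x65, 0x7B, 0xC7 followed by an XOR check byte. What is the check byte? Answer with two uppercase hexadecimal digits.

BA

XOR the bytes together:
  start with 0xB8
  0xB8 ⊕ 0xDB = 0x63
  0x63 ⊕ 0x65 = 0x06
  0x06 ⊕ 0x7B = 0x7D
  0x7D ⊕ 0xC7 = 0xBA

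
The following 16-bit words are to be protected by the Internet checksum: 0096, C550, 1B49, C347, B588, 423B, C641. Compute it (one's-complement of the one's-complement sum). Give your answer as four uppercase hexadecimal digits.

9D82

One's-complement addition (fold any carry out of bit 15 back into bit 0):
  0x0096 + 0xC550 = 0x0C5E6
  0xC5E6 + 0x1B49 = 0x0E12F
  0xE12F + 0xC347 = 0x1A476 → wrap carry → 0xA477
  0xA477 + 0xB588 = 0x159FF → wrap carry → 0x5A00
  0x5A00 + 0x423B = 0x09C3B
  0x9C3B + 0xC641 = 0x1627C → wrap carry → 0x627D
One's-complement sum = 0x627D.
Checksum = ~0x627D & 0xFFFF = 0x9D82.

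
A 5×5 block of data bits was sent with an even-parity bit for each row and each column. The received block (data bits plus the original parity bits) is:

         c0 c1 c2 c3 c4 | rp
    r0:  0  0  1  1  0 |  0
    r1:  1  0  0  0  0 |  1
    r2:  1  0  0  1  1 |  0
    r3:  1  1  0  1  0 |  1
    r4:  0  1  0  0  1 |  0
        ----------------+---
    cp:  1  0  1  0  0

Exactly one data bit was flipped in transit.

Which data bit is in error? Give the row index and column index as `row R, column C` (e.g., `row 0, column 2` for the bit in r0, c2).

row 2, column 3

Recompute each row's even parity and compare to rp:
  r0: data parity 0, sent rp 0 → ok
  r1: data parity 1, sent rp 1 → ok
  r2: data parity 1, sent rp 0 → mismatch
  r3: data parity 1, sent rp 1 → ok
  r4: data parity 0, sent rp 0 → ok
Recompute each column's even parity and compare to cp:
  c0: data parity 1, sent cp 1 → ok
  c1: data parity 0, sent cp 0 → ok
  c2: data parity 1, sent cp 1 → ok
  c3: data parity 1, sent cp 0 → mismatch
  c4: data parity 0, sent cp 0 → ok
Exactly one row (r2) and one column (c3) fail → the flipped bit is at their intersection.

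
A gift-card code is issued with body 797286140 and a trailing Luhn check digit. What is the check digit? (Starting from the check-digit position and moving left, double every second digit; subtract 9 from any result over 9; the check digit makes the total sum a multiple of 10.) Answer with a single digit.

Partial digits right→left: 0 4 1 6 8 2 7 9 7
Double every second digit counting from the check-digit position (so the 1st, 3rd, 5th, ... of the partial from the right).
  doubled (with −9 where >9): 0 2 7 5 5 → sum 19
  kept as-is: 4 6 2 9 → sum 21
Total = 19 + 21 = 40.
Check digit = (10 − (40 mod 10)) mod 10 = 0.

0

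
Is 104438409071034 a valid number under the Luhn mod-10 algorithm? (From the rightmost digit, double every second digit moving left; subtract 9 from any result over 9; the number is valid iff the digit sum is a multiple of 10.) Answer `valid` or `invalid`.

invalid

From the right, keep odd positions and double even positions (subtract 9 from any doubled value over 9):
  doubled (positions 2,4,...): 6 2 0 0 7 8 0 → sum 23
  kept (positions 1,3,...): 4 0 7 9 4 3 4 1 → sum 32
Total = 55.
55 mod 10 = 5, so the number is invalid.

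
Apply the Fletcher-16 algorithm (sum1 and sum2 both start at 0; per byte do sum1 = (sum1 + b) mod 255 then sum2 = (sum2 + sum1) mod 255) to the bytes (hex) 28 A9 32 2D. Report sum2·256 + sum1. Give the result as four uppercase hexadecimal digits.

2F31

Running sums (mod 255):
  after byte 0 (28): sum1=40, sum2=40
  after byte 1 (A9): sum1=209, sum2=249
  after byte 2 (32): sum1=4, sum2=253
  after byte 3 (2D): sum1=49, sum2=47
Checksum = sum2·256 + sum1 = 47·256 + 49 = 12081 = 0x2F31.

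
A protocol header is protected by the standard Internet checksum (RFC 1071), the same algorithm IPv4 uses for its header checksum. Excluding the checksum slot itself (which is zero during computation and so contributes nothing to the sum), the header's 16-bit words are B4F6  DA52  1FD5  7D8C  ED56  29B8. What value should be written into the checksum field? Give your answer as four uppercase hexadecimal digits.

One's-complement addition (fold any carry out of bit 15 back into bit 0):
  0xB4F6 + 0xDA52 = 0x18F48 → wrap carry → 0x8F49
  0x8F49 + 0x1FD5 = 0x0AF1E
  0xAF1E + 0x7D8C = 0x12CAA → wrap carry → 0x2CAB
  0x2CAB + 0xED56 = 0x11A01 → wrap carry → 0x1A02
  0x1A02 + 0x29B8 = 0x043BA
One's-complement sum = 0x43BA.
Checksum = ~0x43BA & 0xFFFF = 0xBC45.

BC45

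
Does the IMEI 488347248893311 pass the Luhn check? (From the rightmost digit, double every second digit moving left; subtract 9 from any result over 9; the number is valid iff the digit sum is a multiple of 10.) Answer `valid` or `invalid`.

valid

From the right, keep odd positions and double even positions (subtract 9 from any doubled value over 9):
  doubled (positions 2,4,...): 2 6 7 8 5 6 7 → sum 41
  kept (positions 1,3,...): 1 3 9 8 2 4 8 4 → sum 39
Total = 80.
80 mod 10 = 0, so the number is valid.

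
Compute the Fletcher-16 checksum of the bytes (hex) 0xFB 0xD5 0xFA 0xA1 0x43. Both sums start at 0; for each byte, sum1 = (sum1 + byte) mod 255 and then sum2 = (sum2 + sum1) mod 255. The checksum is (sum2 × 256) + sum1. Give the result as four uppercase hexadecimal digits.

Running sums (mod 255):
  after byte 0 (0xFB): sum1=251, sum2=251
  after byte 1 (0xD5): sum1=209, sum2=205
  after byte 2 (0xFA): sum1=204, sum2=154
  after byte 3 (0xA1): sum1=110, sum2=9
  after byte 4 (0x43): sum1=177, sum2=186
Checksum = sum2·256 + sum1 = 186·256 + 177 = 47793 = 0xBAB1.

BAB1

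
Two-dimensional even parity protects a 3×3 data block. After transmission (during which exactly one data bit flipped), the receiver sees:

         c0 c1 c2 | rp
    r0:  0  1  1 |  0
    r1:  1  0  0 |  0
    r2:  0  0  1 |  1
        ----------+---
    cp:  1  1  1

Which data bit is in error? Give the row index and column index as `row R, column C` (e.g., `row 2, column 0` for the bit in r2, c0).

row 1, column 2

Recompute each row's even parity and compare to rp:
  r0: data parity 0, sent rp 0 → ok
  r1: data parity 1, sent rp 0 → mismatch
  r2: data parity 1, sent rp 1 → ok
Recompute each column's even parity and compare to cp:
  c0: data parity 1, sent cp 1 → ok
  c1: data parity 1, sent cp 1 → ok
  c2: data parity 0, sent cp 1 → mismatch
Exactly one row (r1) and one column (c2) fail → the flipped bit is at their intersection.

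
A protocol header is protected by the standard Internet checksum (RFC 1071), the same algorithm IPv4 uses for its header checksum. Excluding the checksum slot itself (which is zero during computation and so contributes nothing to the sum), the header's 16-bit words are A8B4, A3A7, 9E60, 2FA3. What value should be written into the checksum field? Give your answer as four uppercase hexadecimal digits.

One's-complement addition (fold any carry out of bit 15 back into bit 0):
  0xA8B4 + 0xA3A7 = 0x14C5B → wrap carry → 0x4C5C
  0x4C5C + 0x9E60 = 0x0EABC
  0xEABC + 0x2FA3 = 0x11A5F → wrap carry → 0x1A60
One's-complement sum = 0x1A60.
Checksum = ~0x1A60 & 0xFFFF = 0xE59F.

E59F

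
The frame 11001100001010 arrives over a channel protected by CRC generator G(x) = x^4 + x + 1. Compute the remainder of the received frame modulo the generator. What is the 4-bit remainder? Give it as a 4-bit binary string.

Modulo-2 division of 11001100001010 by 10011:
  pos 0: 11001 XOR 10011 = 01010
  pos 1: 10101 XOR 10011 = 00110
  pos 3: 11000 XOR 10011 = 01011
  pos 4: 10110 XOR 10011 = 00101
  pos 6: 10101 XOR 10011 = 00110
  pos 8: 11001 XOR 10011 = 01010
  pos 9: 10100 XOR 10011 = 00111
Remainder = 0111 (nonzero — an error is detected).

0111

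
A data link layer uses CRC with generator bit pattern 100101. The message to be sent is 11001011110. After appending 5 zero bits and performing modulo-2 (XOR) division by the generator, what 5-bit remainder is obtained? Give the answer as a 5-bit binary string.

01100

Append 5 zeros: 1100101111000000. Divide by 100101 (XOR where the leading bit is 1):
  pos 0: 110010 XOR 100101 = 010111
  pos 1: 101111 XOR 100101 = 001010
  pos 3: 101011 XOR 100101 = 001110
  pos 5: 111010 XOR 100101 = 011111
  pos 6: 111110 XOR 100101 = 011011
  pos 7: 110110 XOR 100101 = 010011
  pos 8: 100110 XOR 100101 = 000011
Remainder (last 5 bits) = 01100. This is the CRC / FCS.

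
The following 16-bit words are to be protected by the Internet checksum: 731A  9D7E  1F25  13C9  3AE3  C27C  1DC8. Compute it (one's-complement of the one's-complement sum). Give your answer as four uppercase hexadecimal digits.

A150

One's-complement addition (fold any carry out of bit 15 back into bit 0):
  0x731A + 0x9D7E = 0x11098 → wrap carry → 0x1099
  0x1099 + 0x1F25 = 0x02FBE
  0x2FBE + 0x13C9 = 0x04387
  0x4387 + 0x3AE3 = 0x07E6A
  0x7E6A + 0xC27C = 0x140E6 → wrap carry → 0x40E7
  0x40E7 + 0x1DC8 = 0x05EAF
One's-complement sum = 0x5EAF.
Checksum = ~0x5EAF & 0xFFFF = 0xA150.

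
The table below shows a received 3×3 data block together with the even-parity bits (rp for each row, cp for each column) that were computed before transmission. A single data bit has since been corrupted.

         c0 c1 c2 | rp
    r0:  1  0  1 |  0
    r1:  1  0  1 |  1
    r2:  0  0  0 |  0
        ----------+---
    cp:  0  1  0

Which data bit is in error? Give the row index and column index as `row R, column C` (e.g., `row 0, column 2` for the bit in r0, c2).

Recompute each row's even parity and compare to rp:
  r0: data parity 0, sent rp 0 → ok
  r1: data parity 0, sent rp 1 → mismatch
  r2: data parity 0, sent rp 0 → ok
Recompute each column's even parity and compare to cp:
  c0: data parity 0, sent cp 0 → ok
  c1: data parity 0, sent cp 1 → mismatch
  c2: data parity 0, sent cp 0 → ok
Exactly one row (r1) and one column (c1) fail → the flipped bit is at their intersection.

row 1, column 1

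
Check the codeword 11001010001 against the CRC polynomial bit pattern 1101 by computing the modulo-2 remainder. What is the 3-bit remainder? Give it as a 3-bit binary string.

001

Modulo-2 division of 11001010001 by 1101:
  pos 0: 1100 XOR 1101 = 0001
  pos 3: 1101 XOR 1101 = 0000
Remainder = 001 (nonzero — an error is detected).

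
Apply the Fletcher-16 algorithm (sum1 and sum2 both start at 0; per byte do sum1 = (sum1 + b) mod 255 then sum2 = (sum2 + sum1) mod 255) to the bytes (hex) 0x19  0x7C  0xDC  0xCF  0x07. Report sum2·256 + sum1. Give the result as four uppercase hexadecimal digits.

AC49

Running sums (mod 255):
  after byte 0 (0x19): sum1=25, sum2=25
  after byte 1 (0x7C): sum1=149, sum2=174
  after byte 2 (0xDC): sum1=114, sum2=33
  after byte 3 (0xCF): sum1=66, sum2=99
  after byte 4 (0x07): sum1=73, sum2=172
Checksum = sum2·256 + sum1 = 172·256 + 73 = 44105 = 0xAC49.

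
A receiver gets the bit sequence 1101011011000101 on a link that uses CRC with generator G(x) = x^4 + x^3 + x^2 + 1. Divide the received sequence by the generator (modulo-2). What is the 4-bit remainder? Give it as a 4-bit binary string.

0010

Modulo-2 division of 1101011011000101 by 11101:
  pos 0: 11010 XOR 11101 = 00111
  pos 2: 11111 XOR 11101 = 00010
  pos 5: 10011 XOR 11101 = 01110
  pos 6: 11100 XOR 11101 = 00001
  pos 10: 10010 XOR 11101 = 01111
  pos 11: 11111 XOR 11101 = 00010
Remainder = 0010 (nonzero — an error is detected).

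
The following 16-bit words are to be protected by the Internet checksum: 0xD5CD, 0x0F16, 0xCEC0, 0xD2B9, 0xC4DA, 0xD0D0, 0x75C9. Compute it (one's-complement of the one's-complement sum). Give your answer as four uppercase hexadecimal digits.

One's-complement addition (fold any carry out of bit 15 back into bit 0):
  0xD5CD + 0x0F16 = 0x0E4E3
  0xE4E3 + 0xCEC0 = 0x1B3A3 → wrap carry → 0xB3A4
  0xB3A4 + 0xD2B9 = 0x1865D → wrap carry → 0x865E
  0x865E + 0xC4DA = 0x14B38 → wrap carry → 0x4B39
  0x4B39 + 0xD0D0 = 0x11C09 → wrap carry → 0x1C0A
  0x1C0A + 0x75C9 = 0x091D3
One's-complement sum = 0x91D3.
Checksum = ~0x91D3 & 0xFFFF = 0x6E2C.

6E2C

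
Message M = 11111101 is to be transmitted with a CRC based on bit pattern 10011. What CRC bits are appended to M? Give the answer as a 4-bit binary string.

0010

Append 4 zeros: 111111010000. Divide by 10011 (XOR where the leading bit is 1):
  pos 0: 11111 XOR 10011 = 01100
  pos 1: 11001 XOR 10011 = 01010
  pos 2: 10100 XOR 10011 = 00111
  pos 4: 11110 XOR 10011 = 01101
  pos 5: 11010 XOR 10011 = 01001
  pos 6: 10010 XOR 10011 = 00001
Remainder (last 4 bits) = 0010. This is the CRC / FCS.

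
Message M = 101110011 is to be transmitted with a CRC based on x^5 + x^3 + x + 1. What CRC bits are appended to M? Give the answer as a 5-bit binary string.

00000

Append 5 zeros: 10111001100000. Divide by 101011 (XOR where the leading bit is 1):
  pos 0: 101110 XOR 101011 = 000101
  pos 3: 101011 XOR 101011 = 000000
Remainder (last 5 bits) = 00000. This is the CRC / FCS.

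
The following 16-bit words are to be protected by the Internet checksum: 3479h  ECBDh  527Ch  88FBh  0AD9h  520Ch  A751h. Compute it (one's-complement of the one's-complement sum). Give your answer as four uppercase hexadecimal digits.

FF19

One's-complement addition (fold any carry out of bit 15 back into bit 0):
  0x3479 + 0xECBD = 0x12136 → wrap carry → 0x2137
  0x2137 + 0x527C = 0x073B3
  0x73B3 + 0x88FB = 0x0FCAE
  0xFCAE + 0x0AD9 = 0x10787 → wrap carry → 0x0788
  0x0788 + 0x520C = 0x05994
  0x5994 + 0xA751 = 0x100E5 → wrap carry → 0x00E6
One's-complement sum = 0x00E6.
Checksum = ~0x00E6 & 0xFFFF = 0xFF19.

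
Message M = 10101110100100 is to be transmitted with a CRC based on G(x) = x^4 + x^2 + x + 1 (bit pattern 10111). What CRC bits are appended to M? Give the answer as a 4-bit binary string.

0111

Append 4 zeros: 101011101001000000. Divide by 10111 (XOR where the leading bit is 1):
  pos 0: 10101 XOR 10111 = 00010
  pos 3: 10110 XOR 10111 = 00001
  pos 7: 11001 XOR 10111 = 01110
  pos 8: 11100 XOR 10111 = 01011
  pos 9: 10110 XOR 10111 = 00001
  pos 13: 10000 XOR 10111 = 00111
Remainder (last 4 bits) = 0111. This is the CRC / FCS.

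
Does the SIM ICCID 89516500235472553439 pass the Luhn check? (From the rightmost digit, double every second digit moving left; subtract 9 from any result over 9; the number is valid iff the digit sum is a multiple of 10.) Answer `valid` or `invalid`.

From the right, keep odd positions and double even positions (subtract 9 from any doubled value over 9):
  doubled (positions 2,4,...): 6 6 1 5 1 4 0 3 1 7 → sum 34
  kept (positions 1,3,...): 9 4 5 2 4 3 0 5 1 9 → sum 42
Total = 76.
76 mod 10 = 6, so the number is invalid.

invalid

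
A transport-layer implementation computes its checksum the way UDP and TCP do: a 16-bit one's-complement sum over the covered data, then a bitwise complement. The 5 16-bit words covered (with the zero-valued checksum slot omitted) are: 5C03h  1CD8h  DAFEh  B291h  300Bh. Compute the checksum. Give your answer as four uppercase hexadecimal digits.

One's-complement addition (fold any carry out of bit 15 back into bit 0):
  0x5C03 + 0x1CD8 = 0x078DB
  0x78DB + 0xDAFE = 0x153D9 → wrap carry → 0x53DA
  0x53DA + 0xB291 = 0x1066B → wrap carry → 0x066C
  0x066C + 0x300B = 0x03677
One's-complement sum = 0x3677.
Checksum = ~0x3677 & 0xFFFF = 0xC988.

C988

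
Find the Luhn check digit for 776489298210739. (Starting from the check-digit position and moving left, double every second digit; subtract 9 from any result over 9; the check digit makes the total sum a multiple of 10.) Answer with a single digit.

Partial digits right→left: 9 3 7 0 1 2 8 9 2 9 8 4 6 7 7
Double every second digit counting from the check-digit position (so the 1st, 3rd, 5th, ... of the partial from the right).
  doubled (with −9 where >9): 9 5 2 7 4 7 3 5 → sum 42
  kept as-is: 3 0 2 9 9 4 7 → sum 34
Total = 42 + 34 = 76.
Check digit = (10 − (76 mod 10)) mod 10 = 4.

4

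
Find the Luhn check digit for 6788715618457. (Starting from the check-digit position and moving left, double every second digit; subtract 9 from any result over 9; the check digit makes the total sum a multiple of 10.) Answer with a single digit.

4

Partial digits right→left: 7 5 4 8 1 6 5 1 7 8 8 7 6
Double every second digit counting from the check-digit position (so the 1st, 3rd, 5th, ... of the partial from the right).
  doubled (with −9 where >9): 5 8 2 1 5 7 3 → sum 31
  kept as-is: 5 8 6 1 8 7 → sum 35
Total = 31 + 35 = 66.
Check digit = (10 − (66 mod 10)) mod 10 = 4.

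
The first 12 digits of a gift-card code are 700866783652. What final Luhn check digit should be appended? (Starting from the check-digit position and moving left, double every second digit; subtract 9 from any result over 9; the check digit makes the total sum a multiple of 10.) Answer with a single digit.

8

Partial digits right→left: 2 5 6 3 8 7 6 6 8 0 0 7
Double every second digit counting from the check-digit position (so the 1st, 3rd, 5th, ... of the partial from the right).
  doubled (with −9 where >9): 4 3 7 3 7 0 → sum 24
  kept as-is: 5 3 7 6 0 7 → sum 28
Total = 24 + 28 = 52.
Check digit = (10 − (52 mod 10)) mod 10 = 8.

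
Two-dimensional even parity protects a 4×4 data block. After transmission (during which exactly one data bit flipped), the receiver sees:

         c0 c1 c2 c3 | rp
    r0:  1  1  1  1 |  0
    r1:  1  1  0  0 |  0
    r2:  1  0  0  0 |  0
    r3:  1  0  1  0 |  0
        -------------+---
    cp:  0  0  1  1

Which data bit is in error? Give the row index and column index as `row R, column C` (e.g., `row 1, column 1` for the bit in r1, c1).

Recompute each row's even parity and compare to rp:
  r0: data parity 0, sent rp 0 → ok
  r1: data parity 0, sent rp 0 → ok
  r2: data parity 1, sent rp 0 → mismatch
  r3: data parity 0, sent rp 0 → ok
Recompute each column's even parity and compare to cp:
  c0: data parity 0, sent cp 0 → ok
  c1: data parity 0, sent cp 0 → ok
  c2: data parity 0, sent cp 1 → mismatch
  c3: data parity 1, sent cp 1 → ok
Exactly one row (r2) and one column (c2) fail → the flipped bit is at their intersection.

row 2, column 2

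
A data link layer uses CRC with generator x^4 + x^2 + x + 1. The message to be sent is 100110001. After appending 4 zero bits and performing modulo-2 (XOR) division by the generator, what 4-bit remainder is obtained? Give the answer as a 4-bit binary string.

1111

Append 4 zeros: 1001100010000. Divide by 10111 (XOR where the leading bit is 1):
  pos 0: 10011 XOR 10111 = 00100
  pos 2: 10000 XOR 10111 = 00111
  pos 4: 11101 XOR 10111 = 01010
  pos 5: 10100 XOR 10111 = 00011
  pos 8: 11000 XOR 10111 = 01111
Remainder (last 4 bits) = 1111. This is the CRC / FCS.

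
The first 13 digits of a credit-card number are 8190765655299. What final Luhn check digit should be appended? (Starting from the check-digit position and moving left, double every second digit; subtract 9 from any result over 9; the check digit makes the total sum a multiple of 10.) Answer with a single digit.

7

Partial digits right→left: 9 9 2 5 5 6 5 6 7 0 9 1 8
Double every second digit counting from the check-digit position (so the 1st, 3rd, 5th, ... of the partial from the right).
  doubled (with −9 where >9): 9 4 1 1 5 9 7 → sum 36
  kept as-is: 9 5 6 6 0 1 → sum 27
Total = 36 + 27 = 63.
Check digit = (10 − (63 mod 10)) mod 10 = 7.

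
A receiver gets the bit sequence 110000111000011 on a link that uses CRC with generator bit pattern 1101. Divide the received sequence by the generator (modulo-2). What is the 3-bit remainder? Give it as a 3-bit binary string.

Modulo-2 division of 110000111000011 by 1101:
  pos 0: 1100 XOR 1101 = 0001
  pos 3: 1001 XOR 1101 = 0100
  pos 4: 1001 XOR 1101 = 0100
  pos 5: 1001 XOR 1101 = 0100
  pos 6: 1000 XOR 1101 = 0101
  pos 7: 1010 XOR 1101 = 0111
  pos 8: 1110 XOR 1101 = 0011
  pos 10: 1101 XOR 1101 = 0000
Remainder = 001 (nonzero — an error is detected).

001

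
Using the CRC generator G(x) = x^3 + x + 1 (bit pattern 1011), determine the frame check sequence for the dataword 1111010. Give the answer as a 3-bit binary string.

Append 3 zeros: 1111010000. Divide by 1011 (XOR where the leading bit is 1):
  pos 0: 1111 XOR 1011 = 0100
  pos 1: 1000 XOR 1011 = 0011
  pos 3: 1110 XOR 1011 = 0101
  pos 4: 1010 XOR 1011 = 0001
Remainder (last 3 bits) = 100. This is the CRC / FCS.

100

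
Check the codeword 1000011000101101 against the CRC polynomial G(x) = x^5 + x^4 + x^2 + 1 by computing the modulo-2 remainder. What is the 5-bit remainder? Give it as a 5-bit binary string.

Modulo-2 division of 1000011000101101 by 110101:
  pos 0: 100001 XOR 110101 = 010100
  pos 1: 101001 XOR 110101 = 011100
  pos 2: 111000 XOR 110101 = 001101
  pos 4: 110100 XOR 110101 = 000001
  pos 9: 110110 XOR 110101 = 000011
Remainder = 00111 (nonzero — an error is detected).

00111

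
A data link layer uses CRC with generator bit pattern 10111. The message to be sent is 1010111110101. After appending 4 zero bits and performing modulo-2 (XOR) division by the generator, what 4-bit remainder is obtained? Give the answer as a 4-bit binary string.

1110

Append 4 zeros: 10101111101010000. Divide by 10111 (XOR where the leading bit is 1):
  pos 0: 10101 XOR 10111 = 00010
  pos 3: 10111 XOR 10111 = 00000
  pos 8: 10101 XOR 10111 = 00010
  pos 11: 10000 XOR 10111 = 00111
Remainder (last 4 bits) = 1110. This is the CRC / FCS.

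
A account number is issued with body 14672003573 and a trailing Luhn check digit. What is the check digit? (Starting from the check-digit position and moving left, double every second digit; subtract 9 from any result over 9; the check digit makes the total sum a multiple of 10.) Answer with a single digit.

3

Partial digits right→left: 3 7 5 3 0 0 2 7 6 4 1
Double every second digit counting from the check-digit position (so the 1st, 3rd, 5th, ... of the partial from the right).
  doubled (with −9 where >9): 6 1 0 4 3 2 → sum 16
  kept as-is: 7 3 0 7 4 → sum 21
Total = 16 + 21 = 37.
Check digit = (10 − (37 mod 10)) mod 10 = 3.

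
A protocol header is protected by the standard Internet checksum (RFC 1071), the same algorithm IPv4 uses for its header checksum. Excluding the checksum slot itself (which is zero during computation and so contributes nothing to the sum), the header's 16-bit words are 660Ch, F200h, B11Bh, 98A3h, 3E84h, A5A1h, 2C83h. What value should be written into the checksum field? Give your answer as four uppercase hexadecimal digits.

4D8A

One's-complement addition (fold any carry out of bit 15 back into bit 0):
  0x660C + 0xF200 = 0x1580C → wrap carry → 0x580D
  0x580D + 0xB11B = 0x10928 → wrap carry → 0x0929
  0x0929 + 0x98A3 = 0x0A1CC
  0xA1CC + 0x3E84 = 0x0E050
  0xE050 + 0xA5A1 = 0x185F1 → wrap carry → 0x85F2
  0x85F2 + 0x2C83 = 0x0B275
One's-complement sum = 0xB275.
Checksum = ~0xB275 & 0xFFFF = 0x4D8A.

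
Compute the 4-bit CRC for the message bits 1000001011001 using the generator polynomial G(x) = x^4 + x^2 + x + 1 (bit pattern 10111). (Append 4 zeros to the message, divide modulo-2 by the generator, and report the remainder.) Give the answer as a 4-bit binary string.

1000

Append 4 zeros: 10000010110010000. Divide by 10111 (XOR where the leading bit is 1):
  pos 0: 10000 XOR 10111 = 00111
  pos 2: 11101 XOR 10111 = 01010
  pos 3: 10100 XOR 10111 = 00011
  pos 6: 11110 XOR 10111 = 01001
  pos 7: 10010 XOR 10111 = 00101
  pos 9: 10110 XOR 10111 = 00001
Remainder (last 4 bits) = 1000. This is the CRC / FCS.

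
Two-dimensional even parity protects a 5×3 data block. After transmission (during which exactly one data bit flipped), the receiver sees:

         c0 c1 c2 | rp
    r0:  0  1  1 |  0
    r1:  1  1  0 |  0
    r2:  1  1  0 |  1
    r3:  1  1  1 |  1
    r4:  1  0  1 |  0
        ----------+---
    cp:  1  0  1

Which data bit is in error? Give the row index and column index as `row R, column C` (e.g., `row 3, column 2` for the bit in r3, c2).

Recompute each row's even parity and compare to rp:
  r0: data parity 0, sent rp 0 → ok
  r1: data parity 0, sent rp 0 → ok
  r2: data parity 0, sent rp 1 → mismatch
  r3: data parity 1, sent rp 1 → ok
  r4: data parity 0, sent rp 0 → ok
Recompute each column's even parity and compare to cp:
  c0: data parity 0, sent cp 1 → mismatch
  c1: data parity 0, sent cp 0 → ok
  c2: data parity 1, sent cp 1 → ok
Exactly one row (r2) and one column (c0) fail → the flipped bit is at their intersection.

row 2, column 0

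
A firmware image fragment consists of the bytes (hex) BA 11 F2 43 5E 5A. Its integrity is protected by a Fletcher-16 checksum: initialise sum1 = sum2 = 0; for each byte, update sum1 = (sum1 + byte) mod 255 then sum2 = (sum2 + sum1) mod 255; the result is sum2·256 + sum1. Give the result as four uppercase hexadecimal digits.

62BA

Running sums (mod 255):
  after byte 0 (BA): sum1=186, sum2=186
  after byte 1 (11): sum1=203, sum2=134
  after byte 2 (F2): sum1=190, sum2=69
  after byte 3 (43): sum1=2, sum2=71
  after byte 4 (5E): sum1=96, sum2=167
  after byte 5 (5A): sum1=186, sum2=98
Checksum = sum2·256 + sum1 = 98·256 + 186 = 25274 = 0x62BA.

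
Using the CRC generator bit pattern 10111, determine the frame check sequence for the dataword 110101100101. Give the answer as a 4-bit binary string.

Append 4 zeros: 1101011001010000. Divide by 10111 (XOR where the leading bit is 1):
  pos 0: 11010 XOR 10111 = 01101
  pos 1: 11011 XOR 10111 = 01100
  pos 2: 11001 XOR 10111 = 01110
  pos 3: 11100 XOR 10111 = 01011
  pos 4: 10110 XOR 10111 = 00001
  pos 8: 11010 XOR 10111 = 01101
  pos 9: 11010 XOR 10111 = 01101
  pos 10: 11010 XOR 10111 = 01101
  pos 11: 11010 XOR 10111 = 01101
Remainder (last 4 bits) = 1101. This is the CRC / FCS.

1101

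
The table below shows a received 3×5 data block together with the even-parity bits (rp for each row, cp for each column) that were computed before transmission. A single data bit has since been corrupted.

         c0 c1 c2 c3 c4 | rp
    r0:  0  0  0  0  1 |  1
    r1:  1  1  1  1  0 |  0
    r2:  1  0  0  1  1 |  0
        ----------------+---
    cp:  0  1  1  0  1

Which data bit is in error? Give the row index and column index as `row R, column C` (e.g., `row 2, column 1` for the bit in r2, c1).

row 2, column 4

Recompute each row's even parity and compare to rp:
  r0: data parity 1, sent rp 1 → ok
  r1: data parity 0, sent rp 0 → ok
  r2: data parity 1, sent rp 0 → mismatch
Recompute each column's even parity and compare to cp:
  c0: data parity 0, sent cp 0 → ok
  c1: data parity 1, sent cp 1 → ok
  c2: data parity 1, sent cp 1 → ok
  c3: data parity 0, sent cp 0 → ok
  c4: data parity 0, sent cp 1 → mismatch
Exactly one row (r2) and one column (c4) fail → the flipped bit is at their intersection.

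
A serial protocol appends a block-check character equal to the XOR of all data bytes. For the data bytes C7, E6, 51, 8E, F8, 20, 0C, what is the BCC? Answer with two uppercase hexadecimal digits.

XOR the bytes together:
  start with 0xC7
  0xC7 ⊕ 0xE6 = 0x21
  0x21 ⊕ 0x51 = 0x70
  0x70 ⊕ 0x8E = 0xFE
  0xFE ⊕ 0xF8 = 0x06
  0x06 ⊕ 0x20 = 0x26
  0x26 ⊕ 0x0C = 0x2A

2A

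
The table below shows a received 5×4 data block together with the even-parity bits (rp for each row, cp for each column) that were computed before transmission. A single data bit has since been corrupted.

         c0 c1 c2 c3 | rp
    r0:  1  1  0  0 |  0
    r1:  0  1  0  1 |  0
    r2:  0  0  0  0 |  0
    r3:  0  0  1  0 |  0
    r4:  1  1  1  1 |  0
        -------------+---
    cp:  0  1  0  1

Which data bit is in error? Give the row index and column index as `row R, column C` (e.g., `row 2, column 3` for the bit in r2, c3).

Recompute each row's even parity and compare to rp:
  r0: data parity 0, sent rp 0 → ok
  r1: data parity 0, sent rp 0 → ok
  r2: data parity 0, sent rp 0 → ok
  r3: data parity 1, sent rp 0 → mismatch
  r4: data parity 0, sent rp 0 → ok
Recompute each column's even parity and compare to cp:
  c0: data parity 0, sent cp 0 → ok
  c1: data parity 1, sent cp 1 → ok
  c2: data parity 0, sent cp 0 → ok
  c3: data parity 0, sent cp 1 → mismatch
Exactly one row (r3) and one column (c3) fail → the flipped bit is at their intersection.

row 3, column 3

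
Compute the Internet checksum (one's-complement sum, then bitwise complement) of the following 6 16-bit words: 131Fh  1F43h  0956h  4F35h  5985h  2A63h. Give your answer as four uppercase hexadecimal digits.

F129

One's-complement addition (fold any carry out of bit 15 back into bit 0):
  0x131F + 0x1F43 = 0x03262
  0x3262 + 0x0956 = 0x03BB8
  0x3BB8 + 0x4F35 = 0x08AED
  0x8AED + 0x5985 = 0x0E472
  0xE472 + 0x2A63 = 0x10ED5 → wrap carry → 0x0ED6
One's-complement sum = 0x0ED6.
Checksum = ~0x0ED6 & 0xFFFF = 0xF129.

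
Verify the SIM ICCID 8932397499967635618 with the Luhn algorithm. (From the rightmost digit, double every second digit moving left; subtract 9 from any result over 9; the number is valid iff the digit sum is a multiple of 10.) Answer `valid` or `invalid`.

invalid

From the right, keep odd positions and double even positions (subtract 9 from any doubled value over 9):
  doubled (positions 2,4,...): 2 1 3 3 9 8 9 4 9 → sum 48
  kept (positions 1,3,...): 8 6 3 7 9 9 7 3 3 8 → sum 63
Total = 111.
111 mod 10 = 1, so the number is invalid.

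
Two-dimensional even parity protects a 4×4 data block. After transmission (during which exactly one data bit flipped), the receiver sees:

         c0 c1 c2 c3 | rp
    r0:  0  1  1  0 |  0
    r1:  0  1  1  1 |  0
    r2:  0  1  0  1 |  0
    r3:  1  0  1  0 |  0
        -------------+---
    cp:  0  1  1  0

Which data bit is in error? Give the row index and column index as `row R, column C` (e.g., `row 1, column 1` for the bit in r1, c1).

Recompute each row's even parity and compare to rp:
  r0: data parity 0, sent rp 0 → ok
  r1: data parity 1, sent rp 0 → mismatch
  r2: data parity 0, sent rp 0 → ok
  r3: data parity 0, sent rp 0 → ok
Recompute each column's even parity and compare to cp:
  c0: data parity 1, sent cp 0 → mismatch
  c1: data parity 1, sent cp 1 → ok
  c2: data parity 1, sent cp 1 → ok
  c3: data parity 0, sent cp 0 → ok
Exactly one row (r1) and one column (c0) fail → the flipped bit is at their intersection.

row 1, column 0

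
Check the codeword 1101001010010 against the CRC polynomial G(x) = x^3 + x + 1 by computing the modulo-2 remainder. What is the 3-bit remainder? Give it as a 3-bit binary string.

Modulo-2 division of 1101001010010 by 1011:
  pos 0: 1101 XOR 1011 = 0110
  pos 1: 1100 XOR 1011 = 0111
  pos 2: 1110 XOR 1011 = 0101
  pos 3: 1011 XOR 1011 = 0000
  pos 8: 1001 XOR 1011 = 0010
Remainder = 100 (nonzero — an error is detected).

100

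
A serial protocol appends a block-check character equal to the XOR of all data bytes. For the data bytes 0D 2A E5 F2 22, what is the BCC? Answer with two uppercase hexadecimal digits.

12

XOR the bytes together:
  start with 0x0D
  0x0D ⊕ 0x2A = 0x27
  0x27 ⊕ 0xE5 = 0xC2
  0xC2 ⊕ 0xF2 = 0x30
  0x30 ⊕ 0x22 = 0x12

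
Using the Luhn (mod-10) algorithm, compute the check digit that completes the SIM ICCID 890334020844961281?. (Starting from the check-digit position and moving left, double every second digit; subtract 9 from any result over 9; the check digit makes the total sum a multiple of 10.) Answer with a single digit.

Partial digits right→left: 1 8 2 1 6 9 4 4 8 0 2 0 4 3 3 0 9 8
Double every second digit counting from the check-digit position (so the 1st, 3rd, 5th, ... of the partial from the right).
  doubled (with −9 where >9): 2 4 3 8 7 4 8 6 9 → sum 51
  kept as-is: 8 1 9 4 0 0 3 0 8 → sum 33
Total = 51 + 33 = 84.
Check digit = (10 − (84 mod 10)) mod 10 = 6.

6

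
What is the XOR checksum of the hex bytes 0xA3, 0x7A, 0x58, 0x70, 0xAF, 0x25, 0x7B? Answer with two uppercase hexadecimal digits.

XOR the bytes together:
  start with 0xA3
  0xA3 ⊕ 0x7A = 0xD9
  0xD9 ⊕ 0x58 = 0x81
  0x81 ⊕ 0x70 = 0xF1
  0xF1 ⊕ 0xAF = 0x5E
  0x5E ⊕ 0x25 = 0x7B
  0x7B ⊕ 0x7B = 0x00

00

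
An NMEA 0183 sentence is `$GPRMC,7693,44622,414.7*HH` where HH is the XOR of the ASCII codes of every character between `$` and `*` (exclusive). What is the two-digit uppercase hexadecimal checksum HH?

XOR the ASCII codes of the payload characters:
  'G' = 0x47 → acc = 0x47
  'P' = 0x50 → acc = 0x17
  'R' = 0x52 → acc = 0x45
  'M' = 0x4D → acc = 0x08
  'C' = 0x43 → acc = 0x4B
  ',' = 0x2C → acc = 0x67
  '7' = 0x37 → acc = 0x50
  '6' = 0x36 → acc = 0x66
  '9' = 0x39 → acc = 0x5F
  '3' = 0x33 → acc = 0x6C
  ',' = 0x2C → acc = 0x40
  '4' = 0x34 → acc = 0x74
  '4' = 0x34 → acc = 0x40
  '6' = 0x36 → acc = 0x76
  '2' = 0x32 → acc = 0x44
  '2' = 0x32 → acc = 0x76
  ',' = 0x2C → acc = 0x5A
  '4' = 0x34 → acc = 0x6E
  '1' = 0x31 → acc = 0x5F
  '4' = 0x34 → acc = 0x6B
  '.' = 0x2E → acc = 0x45
  '7' = 0x37 → acc = 0x72
Checksum = 0x72.

72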